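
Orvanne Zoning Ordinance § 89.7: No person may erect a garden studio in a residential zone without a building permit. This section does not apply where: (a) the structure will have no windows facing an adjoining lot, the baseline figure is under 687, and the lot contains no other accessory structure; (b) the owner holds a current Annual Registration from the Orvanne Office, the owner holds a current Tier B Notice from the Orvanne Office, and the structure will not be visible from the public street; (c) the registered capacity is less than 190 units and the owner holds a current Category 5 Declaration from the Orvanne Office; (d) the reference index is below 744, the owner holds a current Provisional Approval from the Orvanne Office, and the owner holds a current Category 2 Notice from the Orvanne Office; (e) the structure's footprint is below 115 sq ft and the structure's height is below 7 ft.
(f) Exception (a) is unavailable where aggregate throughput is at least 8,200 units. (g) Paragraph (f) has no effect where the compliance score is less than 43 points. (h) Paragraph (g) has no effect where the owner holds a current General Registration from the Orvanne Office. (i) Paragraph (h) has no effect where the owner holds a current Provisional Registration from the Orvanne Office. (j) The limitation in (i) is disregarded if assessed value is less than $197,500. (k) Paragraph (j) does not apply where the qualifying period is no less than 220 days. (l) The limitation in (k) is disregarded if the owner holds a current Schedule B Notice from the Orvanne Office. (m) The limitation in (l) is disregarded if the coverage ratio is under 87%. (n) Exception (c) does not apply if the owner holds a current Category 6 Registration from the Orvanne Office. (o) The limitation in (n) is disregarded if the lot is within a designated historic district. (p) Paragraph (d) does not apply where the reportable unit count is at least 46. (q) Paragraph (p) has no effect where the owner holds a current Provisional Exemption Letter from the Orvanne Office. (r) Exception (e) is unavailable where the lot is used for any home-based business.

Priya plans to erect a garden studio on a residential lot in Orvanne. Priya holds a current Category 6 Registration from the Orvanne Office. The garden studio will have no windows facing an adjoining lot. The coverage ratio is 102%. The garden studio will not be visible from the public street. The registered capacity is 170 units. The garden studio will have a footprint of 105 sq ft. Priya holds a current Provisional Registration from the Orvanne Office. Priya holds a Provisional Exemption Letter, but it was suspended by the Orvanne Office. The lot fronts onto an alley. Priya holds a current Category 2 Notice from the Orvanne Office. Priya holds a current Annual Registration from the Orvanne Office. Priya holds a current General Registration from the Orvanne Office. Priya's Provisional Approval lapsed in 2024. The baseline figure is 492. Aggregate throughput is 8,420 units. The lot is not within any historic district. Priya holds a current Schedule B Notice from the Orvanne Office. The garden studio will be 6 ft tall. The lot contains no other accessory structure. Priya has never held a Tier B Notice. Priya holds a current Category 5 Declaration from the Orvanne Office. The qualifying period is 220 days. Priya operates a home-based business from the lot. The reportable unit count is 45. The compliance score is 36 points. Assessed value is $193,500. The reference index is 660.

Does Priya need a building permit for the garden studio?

Yes — Priya must obtain a building permit.

Exception (a) is satisfied on its face — no windows face an adjoining lot; the baseline figure is 492, under the 687 limit; the lot has no other accessory structure. But: (f) is engaged — aggregate throughput is 8,420 units, meeting the 8,200 units threshold. (g) would limit (f) — the compliance score is 36 points, less than the 43 points limit — but (h) sets (g) aside: (h) operates against (g): a current General Registration is held. (i) would limit (h) — a current Provisional Registration is held — but (j) sets (i) aside: (j) operates against (i): assessed value is $193,500, less than the $197,500 limit. (k) would limit (j) — the qualifying period is 220 days, meeting the 220 days threshold — but (l) sets (k) aside: (l) is engaged — a current Schedule B Notice is held. (m), which would lift (l), does not operate here — the coverage ratio is 102%, not under 87%. (a) is therefore removed.
Exception (b) does not apply: the Tier B Notice is not current.
All of (c)'s requirements are met (the registered capacity is 170 units, less than the 190 units limit; a current Category 5 Declaration is held). But: (n) operates against (c): a current Category 6 Registration is held. (o), which would lift (n), is inapplicable — the lot is not in a historic district. (c) is therefore removed.
Exception (d) requires that the owner holds a current Provisional Approval from the Orvanne Office; but no current Provisional Approval is held, so (d) is unavailable.
Exception (e) is satisfied on its face — the structure's footprint is 105 sq ft, below the 115 sq ft limit; the structure's height is 6 ft, below the 7 ft limit. However, paragraph (r) must be considered: (r) is engaged — a home-based business operates on the lot. Exception (e) does not apply.
No exception applies. The general rule governs.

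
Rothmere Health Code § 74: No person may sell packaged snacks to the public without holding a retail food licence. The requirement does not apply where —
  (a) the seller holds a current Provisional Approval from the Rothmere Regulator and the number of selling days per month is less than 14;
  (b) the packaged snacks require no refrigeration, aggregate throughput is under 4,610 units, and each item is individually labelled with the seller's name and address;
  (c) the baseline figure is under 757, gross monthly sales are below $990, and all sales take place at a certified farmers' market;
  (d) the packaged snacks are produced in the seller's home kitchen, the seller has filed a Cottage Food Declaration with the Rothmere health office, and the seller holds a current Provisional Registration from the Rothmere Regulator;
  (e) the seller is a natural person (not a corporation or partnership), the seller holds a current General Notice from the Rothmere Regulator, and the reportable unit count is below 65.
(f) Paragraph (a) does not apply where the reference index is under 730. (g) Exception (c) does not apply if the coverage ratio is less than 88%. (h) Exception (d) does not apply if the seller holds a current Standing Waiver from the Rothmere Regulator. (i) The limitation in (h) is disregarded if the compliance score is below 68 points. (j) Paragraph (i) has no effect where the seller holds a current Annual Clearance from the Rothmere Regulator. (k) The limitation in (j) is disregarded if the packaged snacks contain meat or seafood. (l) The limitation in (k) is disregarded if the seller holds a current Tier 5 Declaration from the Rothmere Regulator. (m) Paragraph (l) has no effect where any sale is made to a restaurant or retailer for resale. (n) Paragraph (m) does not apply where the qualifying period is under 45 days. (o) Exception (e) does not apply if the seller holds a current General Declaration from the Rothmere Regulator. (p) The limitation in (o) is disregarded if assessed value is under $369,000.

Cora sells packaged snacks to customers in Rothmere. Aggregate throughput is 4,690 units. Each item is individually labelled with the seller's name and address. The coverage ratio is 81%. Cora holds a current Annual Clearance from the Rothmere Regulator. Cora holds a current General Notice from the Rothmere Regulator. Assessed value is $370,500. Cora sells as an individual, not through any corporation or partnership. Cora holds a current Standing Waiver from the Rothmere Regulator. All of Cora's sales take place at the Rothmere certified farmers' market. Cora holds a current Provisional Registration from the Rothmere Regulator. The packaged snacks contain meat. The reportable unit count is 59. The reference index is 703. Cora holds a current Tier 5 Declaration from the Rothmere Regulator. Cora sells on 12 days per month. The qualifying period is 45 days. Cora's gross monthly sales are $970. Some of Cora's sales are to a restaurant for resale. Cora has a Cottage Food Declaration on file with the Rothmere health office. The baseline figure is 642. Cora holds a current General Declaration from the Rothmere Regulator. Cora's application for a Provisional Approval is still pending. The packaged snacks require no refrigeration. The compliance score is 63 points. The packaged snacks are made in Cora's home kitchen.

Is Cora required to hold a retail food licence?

No — exception (d) applies; Cora is not required to hold a retail food licence.

Exception (a) requires that the seller holds a current Provisional Approval from the Rothmere Regulator; but no current Provisional Approval is held, so (a) is unavailable.
Exception (b) does not apply: aggregate throughput is 4,690 units, not under 4,610 units.
Exception (c): the baseline figure is 642, under the 757 limit; gross monthly sales are $970, below the $990 limit; all sales are at a certified farmers' market — every condition holds. However, paragraph (g) must be considered: (g) operates against (c): the coverage ratio is 81%, less than the 88% limit. (c) is therefore removed.
Exception (d): the packaged snacks are home-kitchen produced; a Cottage Food Declaration is on file; a current Provisional Registration is held — every condition holds. Considering the limiting provisions: (h) would limit (d) — a current Standing Waiver is held — but (i) sets (h) aside: (i) operates against (h): the compliance score is 63 points, below the 68 points limit. (j) is triggered (a current Annual Clearance is held), but is itself disapplied by (k): (k) operates against (j): the packaged snacks contain meat. (l) would limit (k) — a current Tier 5 Declaration is held — but (m) sets (l) aside: (m) operates against (l): some sales are to a restaurant for resale. (n), which would lift (m), does not operate here — the qualifying period is 45 days, not under 45 days. (d) remains available.
Exception (e) is satisfied on its face — the seller is a natural person; a current General Notice is held; the reportable unit count is 59, below the 65 limit. But applying paragraphs (o)–(p): (o) operates against (e): a current General Declaration is held. (p) is inapplicable (assessed value is $370,500, not under $369,000), so (o) stands. So (e) is unavailable.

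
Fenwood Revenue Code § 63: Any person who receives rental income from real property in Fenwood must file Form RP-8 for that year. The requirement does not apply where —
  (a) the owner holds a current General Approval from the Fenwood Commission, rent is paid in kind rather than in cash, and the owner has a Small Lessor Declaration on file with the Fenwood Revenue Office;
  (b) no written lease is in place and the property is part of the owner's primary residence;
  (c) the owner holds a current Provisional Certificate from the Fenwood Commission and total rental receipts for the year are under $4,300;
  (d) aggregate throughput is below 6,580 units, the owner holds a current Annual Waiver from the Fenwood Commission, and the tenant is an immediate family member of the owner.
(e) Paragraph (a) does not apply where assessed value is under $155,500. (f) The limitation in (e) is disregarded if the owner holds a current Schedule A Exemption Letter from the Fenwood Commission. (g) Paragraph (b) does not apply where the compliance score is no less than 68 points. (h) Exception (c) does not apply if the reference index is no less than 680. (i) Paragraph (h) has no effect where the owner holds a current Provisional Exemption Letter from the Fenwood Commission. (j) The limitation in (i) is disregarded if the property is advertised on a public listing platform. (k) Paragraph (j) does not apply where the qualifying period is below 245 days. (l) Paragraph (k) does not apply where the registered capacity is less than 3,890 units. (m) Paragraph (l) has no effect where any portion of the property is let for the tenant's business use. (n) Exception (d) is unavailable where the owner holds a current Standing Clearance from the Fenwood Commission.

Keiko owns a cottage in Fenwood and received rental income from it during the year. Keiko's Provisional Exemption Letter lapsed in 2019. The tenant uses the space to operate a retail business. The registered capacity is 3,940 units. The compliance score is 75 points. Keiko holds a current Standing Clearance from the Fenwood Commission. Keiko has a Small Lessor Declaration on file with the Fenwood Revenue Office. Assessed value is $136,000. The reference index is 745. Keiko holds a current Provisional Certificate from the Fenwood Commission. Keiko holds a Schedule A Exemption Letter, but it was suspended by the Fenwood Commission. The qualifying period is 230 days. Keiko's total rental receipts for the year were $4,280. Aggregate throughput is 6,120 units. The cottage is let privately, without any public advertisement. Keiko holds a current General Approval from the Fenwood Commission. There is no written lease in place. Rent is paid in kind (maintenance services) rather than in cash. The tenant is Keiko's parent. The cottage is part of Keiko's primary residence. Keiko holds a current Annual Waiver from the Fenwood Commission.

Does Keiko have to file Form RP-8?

All of (a)'s requirements are met (a current General Approval is held; rent is paid in kind; a Small Lessor Declaration is on file). But: (e) applies — assessed value is $136,000, under the $155,500 limit. (f) is not triggered (the Schedule A Exemption Letter is not current), so (e) stands. (a) is therefore removed.
Exception (b)'s conditions are all satisfied: there is no written lease; the cottage is part of the primary residence. But: (g) applies — the compliance score is 75 points, meeting the 68 points threshold. So (b) is unavailable.
Exception (c): a current Provisional Certificate is held; total rental receipts for the year are $4,280, under the $4,300 limit — every condition holds. However, paragraphs (h)–(m) must be considered: (h) operates against (c): the reference index is 745, meeting the 680 threshold. (i) is not engaged (the Provisional Exemption Letter is not current), so (h) stands. So (c) is unavailable.
Exception (d) is satisfied on its face — aggregate throughput is 6,120 units, below the 6,580 units limit; a current Annual Waiver is held; the tenant is an immediate family member. Turning to paragraph (n): (n) operates against (d): a current Standing Clearance is held. (d) is therefore removed.
No exception is made out. Keiko falls within the general rule.

Yes — Keiko must file Form RP-8.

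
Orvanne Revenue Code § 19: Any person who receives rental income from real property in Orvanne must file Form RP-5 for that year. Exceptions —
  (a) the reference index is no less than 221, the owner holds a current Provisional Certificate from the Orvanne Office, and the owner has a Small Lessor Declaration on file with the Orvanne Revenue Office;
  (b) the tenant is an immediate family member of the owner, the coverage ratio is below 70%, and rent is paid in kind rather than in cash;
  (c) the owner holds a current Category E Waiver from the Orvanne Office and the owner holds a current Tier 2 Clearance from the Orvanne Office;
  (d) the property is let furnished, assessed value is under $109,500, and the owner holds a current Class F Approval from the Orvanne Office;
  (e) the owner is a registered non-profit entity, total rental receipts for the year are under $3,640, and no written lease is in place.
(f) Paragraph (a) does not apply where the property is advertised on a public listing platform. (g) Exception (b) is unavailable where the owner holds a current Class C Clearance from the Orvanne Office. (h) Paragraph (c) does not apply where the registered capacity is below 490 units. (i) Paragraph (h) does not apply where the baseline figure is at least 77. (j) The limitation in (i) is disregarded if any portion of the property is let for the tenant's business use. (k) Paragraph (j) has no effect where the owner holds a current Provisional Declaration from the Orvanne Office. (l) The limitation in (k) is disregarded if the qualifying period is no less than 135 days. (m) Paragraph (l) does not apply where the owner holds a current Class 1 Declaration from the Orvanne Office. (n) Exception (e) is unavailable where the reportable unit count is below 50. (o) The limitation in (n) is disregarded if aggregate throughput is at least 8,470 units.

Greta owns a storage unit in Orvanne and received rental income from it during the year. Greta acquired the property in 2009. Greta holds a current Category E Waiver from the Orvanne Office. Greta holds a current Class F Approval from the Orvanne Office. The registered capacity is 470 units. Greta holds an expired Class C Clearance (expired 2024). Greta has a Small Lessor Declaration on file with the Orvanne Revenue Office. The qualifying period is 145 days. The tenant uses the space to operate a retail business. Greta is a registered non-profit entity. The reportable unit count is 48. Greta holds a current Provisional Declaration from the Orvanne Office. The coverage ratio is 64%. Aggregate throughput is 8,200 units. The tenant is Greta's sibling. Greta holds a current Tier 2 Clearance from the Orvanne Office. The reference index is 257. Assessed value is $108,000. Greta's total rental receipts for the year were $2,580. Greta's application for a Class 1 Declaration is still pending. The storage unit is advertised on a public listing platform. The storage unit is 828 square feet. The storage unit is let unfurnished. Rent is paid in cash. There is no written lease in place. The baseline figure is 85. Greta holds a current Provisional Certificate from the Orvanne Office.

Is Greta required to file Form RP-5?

Yes — Greta must file Form RP-5.

Exception (a)'s conditions are all satisfied: the reference index is 257, meeting the 221 threshold; a current Provisional Certificate is held; a Small Lessor Declaration is on file. Turning to paragraph (f): (f) operates against (a): the property is publicly advertised. So (a) is unavailable.
Exception (b) fails — rent is paid in cash.
Exception (c) is satisfied on its face — a current Category E Waiver is held; a current Tier 2 Clearance is held. However, paragraphs (h)–(m) must be considered: (h) operates against (c): the registered capacity is 470 units, below the 490 units limit. (i) is triggered (the baseline figure is 85, meeting the 77 threshold), but is displaced by (j): (j) operates against (i): the space is let for business use. (k) would limit (j) — a current Provisional Declaration is held — but (l) sets (k) aside: (l) operates against (k): the qualifying period is 145 days, meeting the 135 days threshold. (m), which would lift (l), is not engaged — there is no Class 1 Declaration in force. So (c) is unavailable.
Exception (d) requires that the property is let furnished; but the property is let unfurnished, so (d) is unavailable.
All of (e)'s requirements are met (Greta is a registered non-profit; total rental receipts for the year are $2,580, under the $3,640 limit; there is no written lease). But applying paragraphs (n)–(o): (n) operates — the reportable unit count is 48, below the 50 limit. (o), which would lift (n), is not triggered — aggregate throughput is 8,200 units, short of 8,470 units. Exception (e) does not apply.
None of the exceptions is available; § 19 applies in full.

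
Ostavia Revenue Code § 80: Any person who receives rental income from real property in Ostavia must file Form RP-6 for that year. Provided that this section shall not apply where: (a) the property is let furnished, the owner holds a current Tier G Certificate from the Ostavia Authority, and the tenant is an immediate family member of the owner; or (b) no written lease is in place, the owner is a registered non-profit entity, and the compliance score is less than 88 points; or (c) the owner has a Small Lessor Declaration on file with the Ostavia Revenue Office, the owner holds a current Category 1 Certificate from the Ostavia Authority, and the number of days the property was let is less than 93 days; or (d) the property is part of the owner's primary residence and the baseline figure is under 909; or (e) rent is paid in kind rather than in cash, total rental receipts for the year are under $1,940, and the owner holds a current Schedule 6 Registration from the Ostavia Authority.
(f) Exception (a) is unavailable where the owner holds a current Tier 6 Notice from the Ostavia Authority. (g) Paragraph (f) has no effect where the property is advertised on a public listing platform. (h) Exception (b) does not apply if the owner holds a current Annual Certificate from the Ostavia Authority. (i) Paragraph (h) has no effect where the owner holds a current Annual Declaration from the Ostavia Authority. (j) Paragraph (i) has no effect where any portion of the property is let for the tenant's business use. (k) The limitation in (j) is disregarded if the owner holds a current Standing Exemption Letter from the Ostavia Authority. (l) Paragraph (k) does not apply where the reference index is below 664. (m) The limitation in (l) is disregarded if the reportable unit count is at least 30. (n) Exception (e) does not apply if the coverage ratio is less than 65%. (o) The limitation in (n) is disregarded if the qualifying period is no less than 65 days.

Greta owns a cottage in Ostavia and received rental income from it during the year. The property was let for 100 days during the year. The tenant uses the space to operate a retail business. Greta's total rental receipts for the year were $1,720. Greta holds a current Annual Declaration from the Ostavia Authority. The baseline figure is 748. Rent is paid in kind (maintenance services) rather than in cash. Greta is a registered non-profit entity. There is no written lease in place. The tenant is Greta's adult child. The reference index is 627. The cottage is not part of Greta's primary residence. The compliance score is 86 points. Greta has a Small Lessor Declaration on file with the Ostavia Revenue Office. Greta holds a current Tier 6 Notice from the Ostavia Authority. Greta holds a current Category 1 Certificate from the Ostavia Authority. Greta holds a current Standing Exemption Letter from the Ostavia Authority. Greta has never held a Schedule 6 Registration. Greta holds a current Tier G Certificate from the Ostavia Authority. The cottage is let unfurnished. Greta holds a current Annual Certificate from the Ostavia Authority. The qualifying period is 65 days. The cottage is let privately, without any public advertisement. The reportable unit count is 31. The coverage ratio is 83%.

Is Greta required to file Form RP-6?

No — exception (b) applies; Greta is not required to file Form RP-6.

Exception (a) does not apply: the property is let unfurnished.
Exception (b): there is no written lease; Greta is a registered non-profit; the compliance score is 86 points, less than the 88 points limit — every condition holds. Applying paragraphs (h)–(m): (h) would limit (b) — a current Annual Certificate is held — but (i) sets (h) aside: (i) applies — a current Annual Declaration is held. (j) would limit (i) — the space is let for business use — but (k) sets (j) aside: (k) operates against (j): a current Standing Exemption Letter is held. (l) operates (the reference index is 627, below the 664 limit), but is itself disapplied by (m): (m) applies — the reportable unit count is 31, meeting the 30 threshold. Exception (b) stands.
Exception (c) requires that the number of days the property was let is less than 93 days; but the number of days the property was let is 100 days, not less than 93 days, so (c) is unavailable.
Exception (d) fails — the cottage is not part of the primary residence.
Exception (e) requires that the owner holds a current Schedule 6 Registration from the Ostavia Authority; but no current Schedule 6 Registration is held, so (e) is unavailable.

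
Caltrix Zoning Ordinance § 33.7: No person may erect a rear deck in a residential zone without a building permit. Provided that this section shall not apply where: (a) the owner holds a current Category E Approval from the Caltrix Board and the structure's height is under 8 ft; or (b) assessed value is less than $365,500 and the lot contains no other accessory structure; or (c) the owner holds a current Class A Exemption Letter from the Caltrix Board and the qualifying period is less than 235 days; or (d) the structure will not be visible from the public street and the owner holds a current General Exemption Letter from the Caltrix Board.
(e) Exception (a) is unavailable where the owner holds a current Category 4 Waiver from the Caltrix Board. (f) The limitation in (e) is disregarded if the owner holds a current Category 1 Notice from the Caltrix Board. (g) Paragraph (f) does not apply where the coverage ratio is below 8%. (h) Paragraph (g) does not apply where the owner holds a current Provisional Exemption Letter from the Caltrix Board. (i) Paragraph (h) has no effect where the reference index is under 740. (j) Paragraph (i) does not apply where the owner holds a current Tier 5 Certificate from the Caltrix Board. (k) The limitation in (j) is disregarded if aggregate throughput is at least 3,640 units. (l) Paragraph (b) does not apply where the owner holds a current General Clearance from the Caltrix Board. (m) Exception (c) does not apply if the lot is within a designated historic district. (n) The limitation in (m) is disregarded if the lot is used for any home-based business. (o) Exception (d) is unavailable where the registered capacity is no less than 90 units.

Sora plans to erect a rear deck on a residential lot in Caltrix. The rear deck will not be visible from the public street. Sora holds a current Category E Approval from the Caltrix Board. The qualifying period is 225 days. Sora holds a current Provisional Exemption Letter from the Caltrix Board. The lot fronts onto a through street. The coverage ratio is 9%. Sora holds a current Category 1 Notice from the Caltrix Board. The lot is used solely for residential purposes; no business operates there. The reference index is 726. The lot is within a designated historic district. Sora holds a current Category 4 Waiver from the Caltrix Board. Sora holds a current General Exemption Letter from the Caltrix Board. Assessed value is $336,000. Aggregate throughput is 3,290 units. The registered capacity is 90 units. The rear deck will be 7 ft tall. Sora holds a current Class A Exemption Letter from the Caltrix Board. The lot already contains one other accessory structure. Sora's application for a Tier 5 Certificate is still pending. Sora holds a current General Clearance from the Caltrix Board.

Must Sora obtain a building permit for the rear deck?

Exception (a): a current Category E Approval is held; the structure's height is 7 ft, under the 8 ft limit — every condition holds. Applying paragraphs (e)–(k): (e) would limit (a) — a current Category 4 Waiver is held — but (f) sets (e) aside: (f) applies — a current Category 1 Notice is held. (g), which would lift (f), does not operate here — the coverage ratio is 9%, not below 8%. Exception (a) stands.
Exception (b) does not apply: the lot already has another accessory structure.
Exception (c): a current Class A Exemption Letter is held; the qualifying period is 225 days, less than the 235 days limit — every condition holds. However, paragraphs (m)–(n) must be considered: (m) is engaged — the lot is in a historic district. (n) does not operate here (the lot is solely residential), so (m) stands. So (c) is unavailable.
Exception (d) is satisfied on its face — the structure will not be visible from the street; a current General Exemption Letter is held. But: (o) applies — the registered capacity is 90 units, meeting the 90 units threshold. Exception (d) does not apply.

No — exception (a) applies; Sora does not need a building permit.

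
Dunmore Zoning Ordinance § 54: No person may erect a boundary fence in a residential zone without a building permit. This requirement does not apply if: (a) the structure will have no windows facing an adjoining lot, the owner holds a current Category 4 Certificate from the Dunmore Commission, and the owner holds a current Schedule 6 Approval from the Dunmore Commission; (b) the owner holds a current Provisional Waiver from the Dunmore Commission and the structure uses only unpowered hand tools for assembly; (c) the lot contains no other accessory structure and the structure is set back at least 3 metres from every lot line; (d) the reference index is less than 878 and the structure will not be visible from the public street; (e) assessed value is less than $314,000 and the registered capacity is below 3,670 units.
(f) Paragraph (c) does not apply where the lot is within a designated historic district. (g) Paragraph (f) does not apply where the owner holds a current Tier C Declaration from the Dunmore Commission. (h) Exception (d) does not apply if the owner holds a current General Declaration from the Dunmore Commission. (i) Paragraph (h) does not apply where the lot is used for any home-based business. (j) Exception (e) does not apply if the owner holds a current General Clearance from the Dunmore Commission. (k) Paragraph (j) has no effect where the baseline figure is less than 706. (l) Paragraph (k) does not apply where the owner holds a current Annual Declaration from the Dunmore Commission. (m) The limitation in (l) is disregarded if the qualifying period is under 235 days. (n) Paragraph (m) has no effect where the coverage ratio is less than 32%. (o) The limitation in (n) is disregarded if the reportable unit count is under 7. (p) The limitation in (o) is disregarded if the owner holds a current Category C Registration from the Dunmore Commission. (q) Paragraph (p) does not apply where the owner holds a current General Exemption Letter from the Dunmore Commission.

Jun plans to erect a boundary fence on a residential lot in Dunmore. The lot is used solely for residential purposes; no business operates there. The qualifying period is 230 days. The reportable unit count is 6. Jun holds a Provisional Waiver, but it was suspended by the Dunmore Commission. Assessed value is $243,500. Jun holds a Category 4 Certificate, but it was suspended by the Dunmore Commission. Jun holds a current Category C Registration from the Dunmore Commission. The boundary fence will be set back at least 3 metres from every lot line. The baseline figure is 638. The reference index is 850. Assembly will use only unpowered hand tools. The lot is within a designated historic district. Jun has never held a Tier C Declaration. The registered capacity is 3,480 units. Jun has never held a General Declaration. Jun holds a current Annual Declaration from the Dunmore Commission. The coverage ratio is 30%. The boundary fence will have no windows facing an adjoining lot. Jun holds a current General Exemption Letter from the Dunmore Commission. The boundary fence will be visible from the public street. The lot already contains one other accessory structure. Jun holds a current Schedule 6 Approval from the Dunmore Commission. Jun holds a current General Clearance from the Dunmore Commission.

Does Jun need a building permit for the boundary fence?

Exception (a) fails — the Category 4 Certificate is not current.
Exception (b) does not apply: no current Provisional Waiver is held.
Exception (c) fails — the lot already has another accessory structure.
Exception (d) fails — the structure will be visible from the street.
Exception (e)'s conditions are all satisfied: assessed value is $243,500, less than the $314,000 limit; the registered capacity is 3,480 units, below the 3,670 units limit. Considering the limiting provisions: (j) would limit (e) — a current General Clearance is held — but (k) sets (j) aside: (k) operates against (j): the baseline figure is 638, less than the 706 limit. (l) is triggered (a current Annual Declaration is held), but is itself disapplied by (m): (m) operates against (l): the qualifying period is 230 days, under the 235 days limit. (n) would limit (m) — the coverage ratio is 30%, less than the 32% limit — but (o) sets (n) aside: (o) operates against (n): the reportable unit count is 6, under the 7 limit. (p) would limit (o) — a current Category C Registration is held — but (q) sets (p) aside: (q) operates against (p): a current General Exemption Letter is held. So (e) applies.

No — exception (e) applies; Jun does not need a building permit.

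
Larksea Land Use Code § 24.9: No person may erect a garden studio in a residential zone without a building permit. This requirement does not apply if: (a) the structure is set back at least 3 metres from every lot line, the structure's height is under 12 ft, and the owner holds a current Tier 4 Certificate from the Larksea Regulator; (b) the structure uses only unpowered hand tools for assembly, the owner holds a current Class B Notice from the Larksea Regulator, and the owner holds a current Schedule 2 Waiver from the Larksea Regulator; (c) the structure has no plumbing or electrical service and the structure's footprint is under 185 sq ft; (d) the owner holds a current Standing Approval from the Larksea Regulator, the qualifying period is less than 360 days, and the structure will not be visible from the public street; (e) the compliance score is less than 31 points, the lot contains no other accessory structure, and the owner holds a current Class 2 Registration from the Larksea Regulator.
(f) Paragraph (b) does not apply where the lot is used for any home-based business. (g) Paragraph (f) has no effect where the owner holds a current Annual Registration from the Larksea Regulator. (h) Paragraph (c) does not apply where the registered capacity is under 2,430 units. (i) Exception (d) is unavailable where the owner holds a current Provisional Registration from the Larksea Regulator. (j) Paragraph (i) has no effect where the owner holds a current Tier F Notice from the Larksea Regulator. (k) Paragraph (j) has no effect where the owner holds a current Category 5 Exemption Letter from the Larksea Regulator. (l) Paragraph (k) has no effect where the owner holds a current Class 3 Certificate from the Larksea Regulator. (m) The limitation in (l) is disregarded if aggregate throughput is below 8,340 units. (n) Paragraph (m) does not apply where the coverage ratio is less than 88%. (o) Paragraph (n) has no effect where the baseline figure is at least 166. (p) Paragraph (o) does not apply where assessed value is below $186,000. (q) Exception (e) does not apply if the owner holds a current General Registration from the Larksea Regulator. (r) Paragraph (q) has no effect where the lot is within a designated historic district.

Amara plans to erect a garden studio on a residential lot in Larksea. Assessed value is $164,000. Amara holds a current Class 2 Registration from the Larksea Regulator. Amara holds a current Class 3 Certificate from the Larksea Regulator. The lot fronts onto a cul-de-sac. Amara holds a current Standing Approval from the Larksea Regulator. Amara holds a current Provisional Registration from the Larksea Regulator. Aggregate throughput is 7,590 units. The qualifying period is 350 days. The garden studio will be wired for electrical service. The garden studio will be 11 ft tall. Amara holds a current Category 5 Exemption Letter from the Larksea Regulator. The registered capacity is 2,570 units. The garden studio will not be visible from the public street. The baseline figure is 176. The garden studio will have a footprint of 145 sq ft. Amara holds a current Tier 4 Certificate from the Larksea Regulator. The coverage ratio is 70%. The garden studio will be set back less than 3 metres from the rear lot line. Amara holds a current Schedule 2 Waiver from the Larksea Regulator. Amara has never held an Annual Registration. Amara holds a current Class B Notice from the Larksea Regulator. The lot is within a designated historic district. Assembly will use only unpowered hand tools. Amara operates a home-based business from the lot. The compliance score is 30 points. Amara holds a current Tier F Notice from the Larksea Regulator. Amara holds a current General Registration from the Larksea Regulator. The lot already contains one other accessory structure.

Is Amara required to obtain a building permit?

Exception (a) does not apply: the rear setback is under 3 m.
Exception (b)'s conditions are all satisfied: assembly uses only hand tools; a current Class B Notice is held; a current Schedule 2 Waiver is held. But: (f) operates — a home-based business operates on the lot. (g), which would lift (f), does not operate here — no current Annual Registration is held. (b) is therefore removed.
Exception (c) does not apply: electrical service is planned.
All of (d)'s requirements are met (a current Standing Approval is held; the qualifying period is 350 days, less than the 360 days limit; the structure will not be visible from the street). Considering the limiting provisions: (i) is triggered (a current Provisional Registration is held), but is overridden by (j): (j) is triggered — a current Tier F Notice is held. (k) would limit (j) — a current Category 5 Exemption Letter is held — but (l) sets (k) aside: (l) is triggered — a current Class 3 Certificate is held. (m) would limit (l) — aggregate throughput is 7,590 units, below the 8,340 units limit — but (n) sets (m) aside: (n) applies — the coverage ratio is 70%, less than the 88% limit. (o) applies (the baseline figure is 176, meeting the 166 threshold), but is set aside by (p): (p) operates — assessed value is $164,000, below the $186,000 limit. (d) remains available.
Exception (e) does not apply: the lot already has another accessory structure.

No — exception (d) applies; Amara does not need a building permit.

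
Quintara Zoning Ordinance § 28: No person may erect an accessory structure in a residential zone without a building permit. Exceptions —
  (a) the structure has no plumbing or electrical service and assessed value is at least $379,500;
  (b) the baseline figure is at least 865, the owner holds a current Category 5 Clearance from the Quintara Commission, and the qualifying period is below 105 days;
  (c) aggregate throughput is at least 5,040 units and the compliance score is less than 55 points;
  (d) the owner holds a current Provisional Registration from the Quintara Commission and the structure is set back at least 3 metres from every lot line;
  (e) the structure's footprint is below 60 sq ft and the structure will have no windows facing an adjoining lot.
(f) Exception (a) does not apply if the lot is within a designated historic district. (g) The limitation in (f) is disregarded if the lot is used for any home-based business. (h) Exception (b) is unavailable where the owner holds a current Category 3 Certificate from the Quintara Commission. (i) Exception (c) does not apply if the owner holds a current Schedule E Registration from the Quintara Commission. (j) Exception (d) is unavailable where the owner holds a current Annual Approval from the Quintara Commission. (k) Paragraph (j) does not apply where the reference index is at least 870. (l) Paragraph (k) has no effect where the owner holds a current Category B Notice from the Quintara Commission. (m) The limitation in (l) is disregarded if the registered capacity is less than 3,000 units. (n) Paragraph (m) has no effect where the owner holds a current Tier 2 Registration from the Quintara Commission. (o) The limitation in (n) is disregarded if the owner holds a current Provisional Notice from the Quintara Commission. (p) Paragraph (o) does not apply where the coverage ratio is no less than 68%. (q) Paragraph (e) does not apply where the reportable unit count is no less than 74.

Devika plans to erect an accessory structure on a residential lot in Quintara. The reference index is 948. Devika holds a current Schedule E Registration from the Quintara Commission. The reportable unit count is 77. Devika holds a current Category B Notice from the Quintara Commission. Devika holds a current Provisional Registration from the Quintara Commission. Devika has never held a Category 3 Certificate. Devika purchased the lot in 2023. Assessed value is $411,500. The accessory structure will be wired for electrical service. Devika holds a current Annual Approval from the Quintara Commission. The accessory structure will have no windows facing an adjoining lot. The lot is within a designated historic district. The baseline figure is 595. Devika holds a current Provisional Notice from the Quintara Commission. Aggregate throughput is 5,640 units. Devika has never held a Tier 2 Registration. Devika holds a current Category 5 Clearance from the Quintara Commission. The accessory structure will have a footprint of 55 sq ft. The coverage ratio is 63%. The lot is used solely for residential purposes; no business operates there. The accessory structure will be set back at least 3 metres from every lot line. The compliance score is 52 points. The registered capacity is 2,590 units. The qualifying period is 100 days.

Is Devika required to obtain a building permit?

Exception (a) requires that the structure has no plumbing or electrical service; but electrical service is planned, so (a) is unavailable.
Exception (b) does not apply: the baseline figure is 595, short of 865.
Exception (c) is satisfied on its face — aggregate throughput is 5,640 units, meeting the 5,040 units threshold; the compliance score is 52 points, less than the 55 points limit. But: (i) applies — a current Schedule E Registration is held. (c) is therefore removed.
Exception (d): a current Provisional Registration is held; the setback is at least 3 m on every side — every condition holds. Under paragraphs (j)–(p): (j) would limit (d) — a current Annual Approval is held — but (k) sets (j) aside: (k) operates against (j): the reference index is 948, meeting the 870 threshold. (l) operates (a current Category B Notice is held), but is overridden by (m): (m) is engaged — the registered capacity is 2,590 units, less than the 3,000 units limit. (n), which would lift (m), is not engaged — no current Tier 2 Registration is held. So (d) applies.
All of (e)'s requirements are met (the structure's footprint is 55 sq ft, below the 60 sq ft limit; no windows face an adjoining lot). However, paragraph (q) must be considered: (q) operates against (e): the reportable unit count is 77, meeting the 74 threshold. (e) is therefore removed.

No — exception (d) applies; Devika does not need a building permit.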